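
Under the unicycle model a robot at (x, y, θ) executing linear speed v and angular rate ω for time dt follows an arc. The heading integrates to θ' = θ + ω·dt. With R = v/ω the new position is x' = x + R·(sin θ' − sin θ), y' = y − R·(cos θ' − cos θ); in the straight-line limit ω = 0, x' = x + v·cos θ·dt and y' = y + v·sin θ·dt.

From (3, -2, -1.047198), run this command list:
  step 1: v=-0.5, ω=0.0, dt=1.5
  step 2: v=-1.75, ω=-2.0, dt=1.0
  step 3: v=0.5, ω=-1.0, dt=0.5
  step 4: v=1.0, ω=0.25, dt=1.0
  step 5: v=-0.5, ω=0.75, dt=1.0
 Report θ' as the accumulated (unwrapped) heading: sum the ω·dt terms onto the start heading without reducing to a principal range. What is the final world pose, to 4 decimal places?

step 1: θ'=-1.0472 (straight) → pose (2.6250, -1.3505, -1.0472)
step 2: θ'=-3.0472 (R=0.8750) → pose (3.3003, -0.0419, -3.0472)
step 3: θ'=-3.5472 (R=-0.5000) → pose (3.0559, -0.0035, -3.5472)
step 4: θ'=-3.2972 (R=4.0000) → pose (2.0975, 0.2727, -3.2972)
step 5: θ'=-2.5472 (R=-0.6667) → pose (2.5742, 0.3790, -2.5472)

(2.5742, 0.3790, -2.5472)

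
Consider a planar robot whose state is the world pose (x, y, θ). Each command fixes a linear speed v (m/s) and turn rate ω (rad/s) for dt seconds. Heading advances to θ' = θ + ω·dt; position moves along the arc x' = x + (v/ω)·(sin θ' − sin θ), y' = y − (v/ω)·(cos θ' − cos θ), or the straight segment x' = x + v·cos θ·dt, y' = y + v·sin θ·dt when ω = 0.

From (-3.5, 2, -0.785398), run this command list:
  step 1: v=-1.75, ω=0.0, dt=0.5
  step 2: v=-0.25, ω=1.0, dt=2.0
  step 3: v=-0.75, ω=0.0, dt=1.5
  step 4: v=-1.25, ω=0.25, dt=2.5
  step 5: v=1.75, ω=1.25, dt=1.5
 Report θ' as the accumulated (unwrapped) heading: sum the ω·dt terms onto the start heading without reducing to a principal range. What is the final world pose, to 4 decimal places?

(-7.1651, -0.7921, 3.7146)

step 1: θ'=-0.7854 (straight) → pose (-4.1187, 2.6187, -0.7854)
step 2: θ'=1.2146 (R=-0.2500) → pose (-4.5298, 2.5291, 1.2146)
step 3: θ'=1.2146 (straight) → pose (-4.9221, 1.4747, 1.2146)
step 4: θ'=1.8396 (R=-5.0000) → pose (-5.0564, -1.5967, 1.8396)
step 5: θ'=3.7146 (R=1.4000) → pose (-7.1651, -0.7921, 3.7146)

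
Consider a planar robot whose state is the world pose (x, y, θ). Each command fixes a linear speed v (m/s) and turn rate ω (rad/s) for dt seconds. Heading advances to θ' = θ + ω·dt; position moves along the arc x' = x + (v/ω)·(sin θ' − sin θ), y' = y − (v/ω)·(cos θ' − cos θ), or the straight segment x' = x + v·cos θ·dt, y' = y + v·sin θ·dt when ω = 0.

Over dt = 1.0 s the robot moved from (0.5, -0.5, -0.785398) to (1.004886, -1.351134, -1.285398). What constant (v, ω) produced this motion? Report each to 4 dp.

v = 1.0000, ω = -0.5000

Δθ = -1.285398 − -0.785398 = -0.500000
ω = Δθ/dt = -0.500000/1.0 = -0.5000
R = −Δy/(cos θ' − cos θ) = -2.0000
v = R·ω = -2.0000·-0.5000 = 1.0000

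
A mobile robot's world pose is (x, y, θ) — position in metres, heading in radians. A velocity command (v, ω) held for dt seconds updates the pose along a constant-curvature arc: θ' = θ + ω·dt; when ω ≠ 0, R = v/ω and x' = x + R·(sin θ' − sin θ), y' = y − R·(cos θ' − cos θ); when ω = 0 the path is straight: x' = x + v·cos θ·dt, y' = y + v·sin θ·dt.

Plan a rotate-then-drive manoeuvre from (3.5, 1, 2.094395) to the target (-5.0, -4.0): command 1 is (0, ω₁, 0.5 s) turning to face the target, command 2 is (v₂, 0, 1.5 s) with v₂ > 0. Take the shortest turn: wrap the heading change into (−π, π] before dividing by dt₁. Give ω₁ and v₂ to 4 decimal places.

heading to target = atan2(-4−1, -5−3.5) = -2.6099
Δθ = wrap(-2.6099 − 2.0944) = 1.5789; ω₁ = Δθ/dt₁ = 3.1578
distance = √((-5−3.5)² + (-4−1)²) = 9.8615; v₂ = distance/dt₂ = 6.5744

ω₁ = 3.1578, v₂ = 6.5744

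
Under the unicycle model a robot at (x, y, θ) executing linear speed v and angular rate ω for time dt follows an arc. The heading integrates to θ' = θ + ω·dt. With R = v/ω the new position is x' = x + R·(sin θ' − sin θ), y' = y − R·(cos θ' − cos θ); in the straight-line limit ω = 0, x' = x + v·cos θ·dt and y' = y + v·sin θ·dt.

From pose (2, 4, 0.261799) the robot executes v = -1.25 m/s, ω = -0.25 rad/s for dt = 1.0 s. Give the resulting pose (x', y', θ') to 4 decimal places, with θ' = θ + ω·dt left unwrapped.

θ' = 0.2618 + -0.25·1.0 = 0.0118
R = v/ω = -1.25/-0.25 = 5.0000
x' = 2 + 5.0000·(sin 0.0118 − sin 0.2618) = 0.7649
y' = 4 − 5.0000·(cos 0.0118 − cos 0.2618) = 3.8300

(0.7649, 3.8300, 0.0118)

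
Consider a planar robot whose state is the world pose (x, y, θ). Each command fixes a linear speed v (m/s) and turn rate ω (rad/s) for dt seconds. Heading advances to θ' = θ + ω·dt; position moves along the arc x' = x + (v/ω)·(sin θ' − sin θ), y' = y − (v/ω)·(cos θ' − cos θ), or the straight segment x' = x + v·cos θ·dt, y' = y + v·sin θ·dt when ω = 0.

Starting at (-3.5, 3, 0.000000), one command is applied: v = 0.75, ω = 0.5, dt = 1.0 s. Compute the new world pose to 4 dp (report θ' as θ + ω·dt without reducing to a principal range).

(-2.7809, 3.1836, 0.5000)

θ' = 0.0000 + 0.5·1.0 = 0.5000
R = v/ω = 0.75/0.5 = 1.5000
x' = -3.5 + 1.5000·(sin 0.5000 − sin 0.0000) = -2.7809
y' = 3 − 1.5000·(cos 0.5000 − cos 0.0000) = 3.1836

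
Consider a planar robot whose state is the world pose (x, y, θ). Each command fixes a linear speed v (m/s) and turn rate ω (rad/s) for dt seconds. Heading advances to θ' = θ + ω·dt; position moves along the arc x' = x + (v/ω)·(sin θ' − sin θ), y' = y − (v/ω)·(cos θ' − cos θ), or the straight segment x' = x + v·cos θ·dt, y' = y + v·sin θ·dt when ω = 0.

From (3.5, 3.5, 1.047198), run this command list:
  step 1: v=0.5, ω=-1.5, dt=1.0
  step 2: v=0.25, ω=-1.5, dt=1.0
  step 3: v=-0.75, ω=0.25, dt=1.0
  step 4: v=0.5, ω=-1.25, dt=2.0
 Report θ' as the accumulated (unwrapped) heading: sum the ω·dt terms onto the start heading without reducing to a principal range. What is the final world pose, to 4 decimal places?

(3.4607, 4.0021, -4.2028)

step 1: θ'=-0.4528 (R=-0.3333) → pose (3.9345, 3.6331, -0.4528)
step 2: θ'=-1.9528 (R=-0.1667) → pose (4.0162, 3.4211, -1.9528)
step 3: θ'=-1.7028 (R=-3.0000) → pose (4.2064, 4.1446, -1.7028)
step 4: θ'=-4.2028 (R=-0.4000) → pose (3.4607, 4.0021, -4.2028)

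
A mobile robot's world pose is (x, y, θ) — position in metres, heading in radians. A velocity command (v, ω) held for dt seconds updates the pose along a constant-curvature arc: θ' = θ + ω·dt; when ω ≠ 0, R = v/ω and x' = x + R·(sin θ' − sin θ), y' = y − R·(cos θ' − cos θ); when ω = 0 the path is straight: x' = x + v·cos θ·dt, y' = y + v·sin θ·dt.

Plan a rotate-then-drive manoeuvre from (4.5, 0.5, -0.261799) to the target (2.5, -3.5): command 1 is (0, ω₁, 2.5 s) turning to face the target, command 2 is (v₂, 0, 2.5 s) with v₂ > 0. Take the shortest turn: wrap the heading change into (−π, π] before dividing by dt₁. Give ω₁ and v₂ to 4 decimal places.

heading to target = atan2(-3.5−0.5, 2.5−4.5) = -2.0344
Δθ = wrap(-2.0344 − -0.2618) = -1.7726; ω₁ = Δθ/dt₁ = -0.7091
distance = √((2.5−4.5)² + (-3.5−0.5)²) = 4.4721; v₂ = distance/dt₂ = 1.7889

ω₁ = -0.7091, v₂ = 1.7889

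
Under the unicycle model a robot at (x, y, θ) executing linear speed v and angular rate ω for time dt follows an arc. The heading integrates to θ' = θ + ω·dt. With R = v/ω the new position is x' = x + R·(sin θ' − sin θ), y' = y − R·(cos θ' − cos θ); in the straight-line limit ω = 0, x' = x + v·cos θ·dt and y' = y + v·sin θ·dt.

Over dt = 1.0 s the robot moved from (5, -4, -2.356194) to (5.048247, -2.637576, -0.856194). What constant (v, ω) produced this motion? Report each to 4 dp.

Δθ = -0.856194 − -2.356194 = 1.500000
ω = Δθ/dt = 1.500000/1.0 = 1.5000
R = −Δy/(cos θ' − cos θ) = -1.0000
v = R·ω = -1.0000·1.5000 = -1.5000

v = -1.5000, ω = 1.5000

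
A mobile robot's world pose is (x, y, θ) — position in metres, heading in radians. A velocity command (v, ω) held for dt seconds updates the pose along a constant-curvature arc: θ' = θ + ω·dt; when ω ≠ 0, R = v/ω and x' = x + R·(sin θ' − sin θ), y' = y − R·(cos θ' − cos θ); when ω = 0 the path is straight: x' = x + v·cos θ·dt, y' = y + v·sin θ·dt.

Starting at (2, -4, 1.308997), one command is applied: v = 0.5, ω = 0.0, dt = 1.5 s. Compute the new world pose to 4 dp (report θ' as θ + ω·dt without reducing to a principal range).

(2.1941, -3.2756, 1.3090)

θ' = 1.3090 + 0.0·1.5 = 1.3090
ω = 0 → straight: x' = 2 + 0.5·cos(1.3090)·1.5 = 2.1941
y' = -4 + 0.5·sin(1.3090)·1.5 = -3.2756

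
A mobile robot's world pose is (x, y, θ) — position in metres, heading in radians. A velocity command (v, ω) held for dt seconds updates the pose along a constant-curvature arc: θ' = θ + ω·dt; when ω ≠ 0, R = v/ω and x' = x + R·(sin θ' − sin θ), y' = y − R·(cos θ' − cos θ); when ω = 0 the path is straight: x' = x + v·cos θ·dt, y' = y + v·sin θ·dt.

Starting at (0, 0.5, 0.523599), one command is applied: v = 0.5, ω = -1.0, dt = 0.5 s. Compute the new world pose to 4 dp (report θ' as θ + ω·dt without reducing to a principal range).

θ' = 0.5236 + -1.0·0.5 = 0.0236
R = v/ω = 0.5/-1.0 = -0.5000
x' = 0 + -0.5000·(sin 0.0236 − sin 0.5236) = 0.2382
y' = 0.5 − -0.5000·(cos 0.0236 − cos 0.5236) = 0.5668

(0.2382, 0.5668, 0.0236)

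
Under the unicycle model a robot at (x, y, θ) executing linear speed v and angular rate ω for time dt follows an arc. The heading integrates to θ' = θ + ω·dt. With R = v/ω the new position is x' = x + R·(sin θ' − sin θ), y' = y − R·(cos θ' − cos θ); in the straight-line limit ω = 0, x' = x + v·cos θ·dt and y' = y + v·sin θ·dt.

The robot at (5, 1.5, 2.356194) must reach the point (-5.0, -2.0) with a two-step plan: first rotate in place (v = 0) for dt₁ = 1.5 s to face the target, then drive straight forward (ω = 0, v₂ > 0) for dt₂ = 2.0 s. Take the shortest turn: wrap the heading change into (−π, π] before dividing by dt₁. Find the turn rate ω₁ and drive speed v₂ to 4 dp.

heading to target = atan2(-2−1.5, -5−5) = -2.8049
Δθ = wrap(-2.8049 − 2.3562) = 1.1221; ω₁ = Δθ/dt₁ = 0.7480
distance = √((-5−5)² + (-2−1.5)²) = 10.5948; v₂ = distance/dt₂ = 5.2974

ω₁ = 0.7480, v₂ = 5.2974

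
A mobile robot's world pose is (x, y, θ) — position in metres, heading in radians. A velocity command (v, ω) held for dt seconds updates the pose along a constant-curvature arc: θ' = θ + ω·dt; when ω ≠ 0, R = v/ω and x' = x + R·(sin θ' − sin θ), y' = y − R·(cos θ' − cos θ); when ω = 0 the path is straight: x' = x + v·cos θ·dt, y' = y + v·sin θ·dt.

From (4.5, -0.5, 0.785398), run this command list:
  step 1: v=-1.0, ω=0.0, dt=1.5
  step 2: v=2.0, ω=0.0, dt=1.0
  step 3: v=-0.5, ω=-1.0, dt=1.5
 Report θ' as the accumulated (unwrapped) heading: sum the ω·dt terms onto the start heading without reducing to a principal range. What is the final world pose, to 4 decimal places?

(4.1723, -0.1706, -0.7146)

step 1: θ'=0.7854 (straight) → pose (3.4393, -1.5607, 0.7854)
step 2: θ'=0.7854 (straight) → pose (4.8536, -0.1464, 0.7854)
step 3: θ'=-0.7146 (R=0.5000) → pose (4.1723, -0.1706, -0.7146)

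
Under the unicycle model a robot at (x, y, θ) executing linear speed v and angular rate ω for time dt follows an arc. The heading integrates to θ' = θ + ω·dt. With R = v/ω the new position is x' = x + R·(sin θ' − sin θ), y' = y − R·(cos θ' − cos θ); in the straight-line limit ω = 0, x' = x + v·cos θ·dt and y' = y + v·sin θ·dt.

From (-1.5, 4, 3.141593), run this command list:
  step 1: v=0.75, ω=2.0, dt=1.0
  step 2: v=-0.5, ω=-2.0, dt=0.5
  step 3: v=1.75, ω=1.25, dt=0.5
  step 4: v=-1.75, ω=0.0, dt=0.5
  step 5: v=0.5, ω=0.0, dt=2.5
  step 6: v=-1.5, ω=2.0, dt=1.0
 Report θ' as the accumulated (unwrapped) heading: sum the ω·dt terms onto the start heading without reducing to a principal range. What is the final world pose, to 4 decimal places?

(-3.1211, 3.1248, 6.7666)

step 1: θ'=5.1416 (R=0.3750) → pose (-1.8410, 3.4689, 5.1416)
step 2: θ'=4.1416 (R=0.2500) → pose (-1.8240, 3.7081, 4.1416)
step 3: θ'=4.7666 (R=1.4000) → pose (-2.0439, 2.8758, 4.7666)
step 4: θ'=4.7666 (straight) → pose (-2.0913, 3.7495, 4.7666)
step 5: θ'=4.7666 (straight) → pose (-2.0236, 2.5013, 4.7666)
step 6: θ'=6.7666 (R=-0.7500) → pose (-3.1211, 3.1248, 6.7666)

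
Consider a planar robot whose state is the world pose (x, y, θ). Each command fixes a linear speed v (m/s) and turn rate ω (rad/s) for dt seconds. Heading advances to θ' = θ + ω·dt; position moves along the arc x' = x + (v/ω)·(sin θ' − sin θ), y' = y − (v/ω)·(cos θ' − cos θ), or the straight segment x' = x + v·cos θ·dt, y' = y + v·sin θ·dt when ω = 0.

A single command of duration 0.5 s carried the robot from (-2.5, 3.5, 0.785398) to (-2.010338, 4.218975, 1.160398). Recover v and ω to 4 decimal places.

Δθ = 1.160398 − 0.785398 = 0.375000
ω = Δθ/dt = 0.375000/0.5 = 0.7500
R = −Δy/(cos θ' − cos θ) = 2.3333
v = R·ω = 2.3333·0.7500 = 1.7500

v = 1.7500, ω = 0.7500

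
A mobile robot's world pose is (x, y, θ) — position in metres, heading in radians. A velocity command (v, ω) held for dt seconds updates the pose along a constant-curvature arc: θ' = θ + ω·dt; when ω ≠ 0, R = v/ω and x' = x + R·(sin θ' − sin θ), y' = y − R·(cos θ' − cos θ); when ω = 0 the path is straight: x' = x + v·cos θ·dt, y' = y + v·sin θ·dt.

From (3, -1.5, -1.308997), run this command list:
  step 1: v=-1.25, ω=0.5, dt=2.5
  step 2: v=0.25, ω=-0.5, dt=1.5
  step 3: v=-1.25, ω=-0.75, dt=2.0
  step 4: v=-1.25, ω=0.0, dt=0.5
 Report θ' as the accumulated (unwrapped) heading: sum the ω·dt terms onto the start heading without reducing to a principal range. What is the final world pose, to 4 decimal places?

(1.4587, 2.9289, -2.3090)

step 1: θ'=-0.0590 (R=-2.5000) → pose (0.7326, 0.3486, -0.0590)
step 2: θ'=-0.8090 (R=-0.5000) → pose (1.0649, 0.1946, -0.8090)
step 3: θ'=-2.3090 (R=1.6667) → pose (1.0381, 2.4666, -2.3090)
step 4: θ'=-2.3090 (straight) → pose (1.4587, 2.9289, -2.3090)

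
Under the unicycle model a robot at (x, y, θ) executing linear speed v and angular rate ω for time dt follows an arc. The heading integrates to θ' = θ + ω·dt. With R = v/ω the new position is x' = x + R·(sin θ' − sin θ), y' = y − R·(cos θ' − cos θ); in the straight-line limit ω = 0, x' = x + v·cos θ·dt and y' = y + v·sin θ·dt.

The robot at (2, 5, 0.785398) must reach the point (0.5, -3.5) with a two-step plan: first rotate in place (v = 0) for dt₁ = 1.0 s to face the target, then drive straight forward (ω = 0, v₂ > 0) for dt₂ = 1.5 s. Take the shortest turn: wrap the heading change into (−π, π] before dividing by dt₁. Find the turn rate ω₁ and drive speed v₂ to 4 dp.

heading to target = atan2(-3.5−5, 0.5−2) = -1.7455
Δθ = wrap(-1.7455 − 0.7854) = -2.5309; ω₁ = Δθ/dt₁ = -2.5309
distance = √((0.5−2)² + (-3.5−5)²) = 8.6313; v₂ = distance/dt₂ = 5.7542

ω₁ = -2.5309, v₂ = 5.7542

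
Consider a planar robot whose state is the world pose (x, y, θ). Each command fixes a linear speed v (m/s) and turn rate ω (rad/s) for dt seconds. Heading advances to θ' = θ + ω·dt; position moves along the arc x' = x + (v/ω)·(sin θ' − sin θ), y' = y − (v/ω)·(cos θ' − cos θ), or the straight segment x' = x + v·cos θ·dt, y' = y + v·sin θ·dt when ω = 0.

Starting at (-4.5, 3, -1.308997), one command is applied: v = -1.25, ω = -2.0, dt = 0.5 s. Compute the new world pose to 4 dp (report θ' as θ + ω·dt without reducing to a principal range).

θ' = -1.3090 + -2.0·0.5 = -2.3090
R = v/ω = -1.25/-2.0 = 0.6250
x' = -4.5 + 0.6250·(sin -2.3090 − sin -1.3090) = -4.3586
y' = 3 − 0.6250·(cos -2.3090 − cos -1.3090) = 3.5824

(-4.3586, 3.5824, -2.3090)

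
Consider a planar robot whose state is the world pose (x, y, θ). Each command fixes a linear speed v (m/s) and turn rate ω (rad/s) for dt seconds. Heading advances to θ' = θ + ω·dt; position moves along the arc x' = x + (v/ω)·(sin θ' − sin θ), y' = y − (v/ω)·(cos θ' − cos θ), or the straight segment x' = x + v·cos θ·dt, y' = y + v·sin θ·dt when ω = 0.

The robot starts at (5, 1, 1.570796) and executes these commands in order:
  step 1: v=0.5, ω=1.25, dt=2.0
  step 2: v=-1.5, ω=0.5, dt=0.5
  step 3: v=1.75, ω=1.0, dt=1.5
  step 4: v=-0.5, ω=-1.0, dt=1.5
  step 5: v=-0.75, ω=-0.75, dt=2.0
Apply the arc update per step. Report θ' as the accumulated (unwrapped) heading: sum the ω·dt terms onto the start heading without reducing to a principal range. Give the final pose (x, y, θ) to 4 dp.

step 1: θ'=4.0708 (R=0.4000) → pose (4.2795, 1.2394, 4.0708)
step 2: θ'=4.3208 (R=-3.0000) → pose (4.6490, 1.8898, 4.3208)
step 3: θ'=5.8208 (R=1.7500) → pose (5.4859, -0.3443, 5.8208)
step 4: θ'=4.3208 (R=0.5000) → pose (5.2468, 0.2940, 4.3208)
step 5: θ'=2.8208 (R=1.0000) → pose (6.4864, 0.8613, 2.8208)

(6.4864, 0.8613, 2.8208)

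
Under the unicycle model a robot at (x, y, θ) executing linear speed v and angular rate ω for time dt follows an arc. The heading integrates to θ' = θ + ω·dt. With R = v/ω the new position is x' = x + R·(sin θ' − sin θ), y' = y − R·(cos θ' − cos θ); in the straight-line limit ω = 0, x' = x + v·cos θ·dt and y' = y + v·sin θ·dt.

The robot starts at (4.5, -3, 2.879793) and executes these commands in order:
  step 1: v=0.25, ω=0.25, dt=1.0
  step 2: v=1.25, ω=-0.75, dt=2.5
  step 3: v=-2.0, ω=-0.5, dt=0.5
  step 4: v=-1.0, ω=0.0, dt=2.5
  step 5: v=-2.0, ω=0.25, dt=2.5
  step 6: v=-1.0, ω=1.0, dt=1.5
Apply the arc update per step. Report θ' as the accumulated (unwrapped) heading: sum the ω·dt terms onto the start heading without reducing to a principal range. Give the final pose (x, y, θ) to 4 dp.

(0.6749, -9.4964, 3.1298)

step 1: θ'=3.1298 (R=1.0000) → pose (4.2530, -2.9660, 3.1298)
step 2: θ'=1.2548 (R=-1.6667) → pose (2.6885, -0.7815, 1.2548)
step 3: θ'=1.0048 (R=4.0000) → pose (2.2628, -1.6835, 1.0048)
step 4: θ'=1.0048 (straight) → pose (0.9221, -3.7936, 1.0048)
step 5: θ'=1.6298 (R=-8.0000) → pose (-0.3116, -8.5554, 1.6298)
step 6: θ'=3.1298 (R=-1.0000) → pose (0.6749, -9.4964, 3.1298)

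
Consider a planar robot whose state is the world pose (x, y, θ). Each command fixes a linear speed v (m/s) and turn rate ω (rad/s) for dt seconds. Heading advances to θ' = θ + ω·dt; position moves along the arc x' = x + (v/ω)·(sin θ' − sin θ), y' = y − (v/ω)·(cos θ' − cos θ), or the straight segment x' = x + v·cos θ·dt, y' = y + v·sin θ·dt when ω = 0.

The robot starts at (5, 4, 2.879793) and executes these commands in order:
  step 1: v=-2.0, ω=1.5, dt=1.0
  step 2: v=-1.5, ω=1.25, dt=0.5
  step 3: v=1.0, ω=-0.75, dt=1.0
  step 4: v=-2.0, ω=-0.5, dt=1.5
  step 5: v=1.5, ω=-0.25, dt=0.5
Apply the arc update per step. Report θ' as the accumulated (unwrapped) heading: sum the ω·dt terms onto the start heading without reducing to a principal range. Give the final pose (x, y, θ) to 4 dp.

step 1: θ'=4.3798 (R=-1.3333) → pose (6.6054, 4.8526, 4.3798)
step 2: θ'=5.0048 (R=-1.2000) → pose (6.6202, 5.5903, 5.0048)
step 3: θ'=4.2548 (R=-1.3333) → pose (6.5396, 4.6169, 4.2548)
step 4: θ'=3.5048 (R=4.0000) → pose (8.7070, 6.5888, 3.5048)
step 5: θ'=3.3798 (R=-6.0000) → pose (7.9911, 6.3668, 3.3798)

(7.9911, 6.3668, 3.3798)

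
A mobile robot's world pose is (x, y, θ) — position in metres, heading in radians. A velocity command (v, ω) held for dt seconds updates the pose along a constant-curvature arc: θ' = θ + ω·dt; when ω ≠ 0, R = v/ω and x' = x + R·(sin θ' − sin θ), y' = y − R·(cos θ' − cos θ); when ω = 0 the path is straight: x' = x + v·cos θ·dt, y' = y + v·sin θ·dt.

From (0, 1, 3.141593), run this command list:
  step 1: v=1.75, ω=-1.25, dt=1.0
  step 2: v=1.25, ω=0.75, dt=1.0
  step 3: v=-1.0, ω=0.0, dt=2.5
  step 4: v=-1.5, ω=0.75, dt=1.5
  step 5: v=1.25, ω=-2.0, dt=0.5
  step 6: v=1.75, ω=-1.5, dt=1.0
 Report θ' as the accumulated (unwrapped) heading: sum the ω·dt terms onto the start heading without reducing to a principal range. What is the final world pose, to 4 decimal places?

(0.9314, 3.1907, 1.2666)

step 1: θ'=1.8916 (R=-1.4000) → pose (-1.3286, 1.9585, 1.8916)
step 2: θ'=2.6416 (R=1.6667) → pose (-2.1112, 2.8956, 2.6416)
step 3: θ'=2.6416 (straight) → pose (0.0828, 1.6971, 2.6416)
step 4: θ'=3.7666 (R=-2.0000) → pose (2.2118, 1.8303, 3.7666)
step 5: θ'=2.7666 (R=-0.6250) → pose (1.6172, 1.7556, 2.7666)
step 6: θ'=1.2666 (R=-1.1667) → pose (0.9314, 3.1907, 1.2666)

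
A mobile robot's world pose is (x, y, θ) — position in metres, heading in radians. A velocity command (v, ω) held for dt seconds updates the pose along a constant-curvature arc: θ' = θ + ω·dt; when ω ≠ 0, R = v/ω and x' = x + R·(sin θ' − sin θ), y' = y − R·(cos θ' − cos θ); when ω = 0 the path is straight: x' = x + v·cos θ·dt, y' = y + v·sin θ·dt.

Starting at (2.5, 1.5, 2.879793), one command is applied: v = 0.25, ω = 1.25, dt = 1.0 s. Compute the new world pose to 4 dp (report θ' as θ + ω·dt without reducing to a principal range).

θ' = 2.8798 + 1.25·1.0 = 4.1298
R = v/ω = 0.25/1.25 = 0.2000
x' = 2.5 + 0.2000·(sin 4.1298 − sin 2.8798) = 2.2812
y' = 1.5 − 0.2000·(cos 4.1298 − cos 2.8798) = 1.4169

(2.2812, 1.4169, 4.1298)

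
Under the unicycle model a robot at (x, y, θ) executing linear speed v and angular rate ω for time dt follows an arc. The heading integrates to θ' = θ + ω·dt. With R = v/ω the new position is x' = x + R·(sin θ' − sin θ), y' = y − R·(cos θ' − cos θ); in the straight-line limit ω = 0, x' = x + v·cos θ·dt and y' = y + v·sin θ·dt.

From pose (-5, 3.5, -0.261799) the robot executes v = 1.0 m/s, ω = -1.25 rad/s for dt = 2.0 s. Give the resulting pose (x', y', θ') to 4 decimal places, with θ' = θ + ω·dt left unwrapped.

(-4.9105, 1.9843, -2.7618)

θ' = -0.2618 + -1.25·2.0 = -2.7618
R = v/ω = 1.0/-1.25 = -0.8000
x' = -5 + -0.8000·(sin -2.7618 − sin -0.2618) = -4.9105
y' = 3.5 − -0.8000·(cos -2.7618 − cos -0.2618) = 1.9843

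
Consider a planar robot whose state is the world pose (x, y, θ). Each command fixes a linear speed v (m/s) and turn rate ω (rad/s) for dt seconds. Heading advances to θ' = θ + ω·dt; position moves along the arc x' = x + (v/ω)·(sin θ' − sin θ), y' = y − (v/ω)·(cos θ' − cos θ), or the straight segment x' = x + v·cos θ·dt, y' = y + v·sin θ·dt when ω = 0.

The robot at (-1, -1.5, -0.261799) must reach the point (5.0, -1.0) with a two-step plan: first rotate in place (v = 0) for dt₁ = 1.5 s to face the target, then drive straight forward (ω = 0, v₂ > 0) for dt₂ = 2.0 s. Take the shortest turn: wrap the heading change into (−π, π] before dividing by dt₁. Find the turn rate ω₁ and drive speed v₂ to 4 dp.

ω₁ = 0.2300, v₂ = 3.0104

heading to target = atan2(-1−-1.5, 5−-1) = 0.0831
Δθ = wrap(0.0831 − -0.2618) = 0.3449; ω₁ = Δθ/dt₁ = 0.2300
distance = √((5−-1)² + (-1−-1.5)²) = 6.0208; v₂ = distance/dt₂ = 3.0104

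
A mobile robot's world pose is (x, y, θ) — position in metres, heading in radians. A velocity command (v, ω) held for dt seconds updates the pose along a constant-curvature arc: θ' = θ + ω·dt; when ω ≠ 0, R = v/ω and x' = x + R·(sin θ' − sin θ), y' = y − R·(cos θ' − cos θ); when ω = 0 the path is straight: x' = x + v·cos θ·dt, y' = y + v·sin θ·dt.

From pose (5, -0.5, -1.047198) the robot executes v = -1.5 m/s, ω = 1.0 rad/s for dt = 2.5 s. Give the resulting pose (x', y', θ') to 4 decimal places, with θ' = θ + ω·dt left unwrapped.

θ' = -1.0472 + 1.0·2.5 = 1.4528
R = v/ω = -1.5/1.0 = -1.5000
x' = 5 + -1.5000·(sin 1.4528 − sin -1.0472) = 2.2114
y' = -0.5 − -1.5000·(cos 1.4528 − cos -1.0472) = -1.0734

(2.2114, -1.0734, 1.4528)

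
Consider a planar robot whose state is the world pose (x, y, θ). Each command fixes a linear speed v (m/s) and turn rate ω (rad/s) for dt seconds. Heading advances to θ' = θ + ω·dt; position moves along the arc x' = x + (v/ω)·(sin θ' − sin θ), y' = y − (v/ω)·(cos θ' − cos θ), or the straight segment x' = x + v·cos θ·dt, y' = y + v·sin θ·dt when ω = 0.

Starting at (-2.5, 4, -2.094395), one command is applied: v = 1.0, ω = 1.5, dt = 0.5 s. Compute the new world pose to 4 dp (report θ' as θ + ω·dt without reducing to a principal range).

θ' = -2.0944 + 1.5·0.5 = -1.3444
R = v/ω = 1.0/1.5 = 0.6667
x' = -2.5 + 0.6667·(sin -1.3444 − sin -2.0944) = -2.5723
y' = 4 − 0.6667·(cos -1.3444 − cos -2.0944) = 3.5170

(-2.5723, 3.5170, -1.3444)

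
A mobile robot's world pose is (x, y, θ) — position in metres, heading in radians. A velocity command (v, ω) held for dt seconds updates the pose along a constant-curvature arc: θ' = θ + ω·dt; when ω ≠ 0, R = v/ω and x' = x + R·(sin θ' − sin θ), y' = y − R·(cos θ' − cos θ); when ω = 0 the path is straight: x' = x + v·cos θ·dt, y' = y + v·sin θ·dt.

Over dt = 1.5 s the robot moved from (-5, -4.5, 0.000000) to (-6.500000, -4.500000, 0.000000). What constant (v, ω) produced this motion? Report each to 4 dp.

v = -1.0000, ω = 0.0000

Δθ = 0.000000 − 0.000000 = 0.000000
ω = Δθ/dt = 0.000000/1.5 = 0.0000
ω = 0 → v = (Δx·cos θ + Δy·sin θ)/dt = -1.0000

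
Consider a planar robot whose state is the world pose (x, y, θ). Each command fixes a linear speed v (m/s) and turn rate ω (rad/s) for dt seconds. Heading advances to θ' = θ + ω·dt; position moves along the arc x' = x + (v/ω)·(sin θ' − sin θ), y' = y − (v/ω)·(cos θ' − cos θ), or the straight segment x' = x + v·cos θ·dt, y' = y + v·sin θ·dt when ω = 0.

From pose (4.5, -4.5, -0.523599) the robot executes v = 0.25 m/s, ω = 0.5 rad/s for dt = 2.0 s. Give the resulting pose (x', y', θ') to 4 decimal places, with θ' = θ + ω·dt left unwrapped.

θ' = -0.5236 + 0.5·2.0 = 0.4764
R = v/ω = 0.25/0.5 = 0.5000
x' = 4.5 + 0.5000·(sin 0.4764 − sin -0.5236) = 4.9793
y' = -4.5 − 0.5000·(cos 0.4764 − cos -0.5236) = -4.5113

(4.9793, -4.5113, 0.4764)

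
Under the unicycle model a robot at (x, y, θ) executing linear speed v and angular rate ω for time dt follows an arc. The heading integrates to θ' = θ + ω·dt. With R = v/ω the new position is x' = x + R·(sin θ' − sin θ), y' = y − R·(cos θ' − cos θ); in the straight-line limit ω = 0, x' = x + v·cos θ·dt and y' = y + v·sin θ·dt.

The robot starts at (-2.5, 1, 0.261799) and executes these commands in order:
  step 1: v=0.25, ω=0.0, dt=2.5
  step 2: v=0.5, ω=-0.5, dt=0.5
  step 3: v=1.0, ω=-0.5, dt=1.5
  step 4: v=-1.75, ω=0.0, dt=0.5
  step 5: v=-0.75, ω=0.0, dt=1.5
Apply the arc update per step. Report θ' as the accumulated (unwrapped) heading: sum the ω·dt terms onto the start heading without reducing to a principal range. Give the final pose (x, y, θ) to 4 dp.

(-1.7591, 2.0212, -0.7382)

step 1: θ'=0.2618 (straight) → pose (-1.8963, 1.1618, 0.2618)
step 2: θ'=0.0118 (R=-1.0000) → pose (-1.6493, 1.1958, 0.0118)
step 3: θ'=-0.7382 (R=-2.0000) → pose (-0.2798, 0.6753, -0.7382)
step 4: θ'=-0.7382 (straight) → pose (-0.9270, 1.2641, -0.7382)
step 5: θ'=-0.7382 (straight) → pose (-1.7591, 2.0212, -0.7382)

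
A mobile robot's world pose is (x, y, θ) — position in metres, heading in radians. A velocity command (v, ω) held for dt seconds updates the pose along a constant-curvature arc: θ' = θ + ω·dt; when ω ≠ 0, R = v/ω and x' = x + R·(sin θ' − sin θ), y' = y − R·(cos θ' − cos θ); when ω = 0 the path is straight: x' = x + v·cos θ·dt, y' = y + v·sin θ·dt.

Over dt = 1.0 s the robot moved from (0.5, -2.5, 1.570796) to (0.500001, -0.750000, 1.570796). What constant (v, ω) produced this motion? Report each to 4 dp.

v = 1.7500, ω = 0.0000

Δθ = 1.570796 − 1.570796 = 0.000000
ω = Δθ/dt = 0.000000/1.0 = 0.0000
ω = 0 → v = (Δx·cos θ + Δy·sin θ)/dt = 1.7500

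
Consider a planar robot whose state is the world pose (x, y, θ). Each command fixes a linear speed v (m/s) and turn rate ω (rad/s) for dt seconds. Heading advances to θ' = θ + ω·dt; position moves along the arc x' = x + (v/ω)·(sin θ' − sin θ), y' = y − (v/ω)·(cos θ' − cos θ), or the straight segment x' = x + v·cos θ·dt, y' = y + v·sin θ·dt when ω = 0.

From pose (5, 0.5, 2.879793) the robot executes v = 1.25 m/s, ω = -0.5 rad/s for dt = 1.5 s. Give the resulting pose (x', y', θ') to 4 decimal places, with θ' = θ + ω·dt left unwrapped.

θ' = 2.8798 + -0.5·1.5 = 2.1298
R = v/ω = 1.25/-0.5 = -2.5000
x' = 5 + -2.5000·(sin 2.1298 − sin 2.8798) = 3.5276
y' = 0.5 − -2.5000·(cos 2.1298 − cos 2.8798) = 1.5890

(3.5276, 1.5890, 2.1298)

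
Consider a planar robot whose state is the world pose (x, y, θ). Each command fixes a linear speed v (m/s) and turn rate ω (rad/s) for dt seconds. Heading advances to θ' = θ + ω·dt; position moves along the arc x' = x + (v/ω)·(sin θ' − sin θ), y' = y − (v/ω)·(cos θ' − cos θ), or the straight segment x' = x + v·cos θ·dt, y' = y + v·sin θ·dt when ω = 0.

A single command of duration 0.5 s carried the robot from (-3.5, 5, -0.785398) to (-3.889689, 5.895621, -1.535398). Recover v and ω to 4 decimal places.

Δθ = -1.535398 − -0.785398 = -0.750000
ω = Δθ/dt = -0.750000/0.5 = -1.5000
R = −Δy/(cos θ' − cos θ) = 1.3333
v = R·ω = 1.3333·-1.5000 = -2.0000

v = -2.0000, ω = -1.5000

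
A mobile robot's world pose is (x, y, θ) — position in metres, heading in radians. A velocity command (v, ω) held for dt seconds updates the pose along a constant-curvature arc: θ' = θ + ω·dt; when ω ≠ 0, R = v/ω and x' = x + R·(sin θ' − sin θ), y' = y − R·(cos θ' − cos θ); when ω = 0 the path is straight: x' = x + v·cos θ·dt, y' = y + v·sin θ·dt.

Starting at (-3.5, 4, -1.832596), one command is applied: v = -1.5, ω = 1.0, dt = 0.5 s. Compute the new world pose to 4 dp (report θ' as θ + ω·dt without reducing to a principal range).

θ' = -1.8326 + 1.0·0.5 = -1.3326
R = v/ω = -1.5/1.0 = -1.5000
x' = -3.5 + -1.5000·(sin -1.3326 − sin -1.8326) = -3.4912
y' = 4 − -1.5000·(cos -1.3326 − cos -1.8326) = 4.7422

(-3.4912, 4.7422, -1.3326)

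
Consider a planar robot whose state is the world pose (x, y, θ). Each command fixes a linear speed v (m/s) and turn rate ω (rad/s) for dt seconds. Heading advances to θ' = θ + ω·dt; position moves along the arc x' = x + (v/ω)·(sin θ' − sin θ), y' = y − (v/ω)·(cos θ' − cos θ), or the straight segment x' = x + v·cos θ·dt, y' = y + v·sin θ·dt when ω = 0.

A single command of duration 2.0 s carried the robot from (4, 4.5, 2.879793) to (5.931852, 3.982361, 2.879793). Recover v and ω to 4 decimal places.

Δθ = 2.879793 − 2.879793 = 0.000000
ω = Δθ/dt = 0.000000/2.0 = 0.0000
ω = 0 → v = (Δx·cos θ + Δy·sin θ)/dt = -1.0000

v = -1.0000, ω = 0.0000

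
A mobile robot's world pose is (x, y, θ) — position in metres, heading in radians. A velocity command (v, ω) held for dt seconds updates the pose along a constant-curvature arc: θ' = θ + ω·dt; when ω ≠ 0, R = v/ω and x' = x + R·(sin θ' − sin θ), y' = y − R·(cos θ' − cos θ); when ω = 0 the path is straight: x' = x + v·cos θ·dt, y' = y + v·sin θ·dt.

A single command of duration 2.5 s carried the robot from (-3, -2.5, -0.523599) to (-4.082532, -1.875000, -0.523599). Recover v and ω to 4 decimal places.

Δθ = -0.523599 − -0.523599 = 0.000000
ω = Δθ/dt = 0.000000/2.5 = 0.0000
ω = 0 → v = (Δx·cos θ + Δy·sin θ)/dt = -0.5000

v = -0.5000, ω = 0.0000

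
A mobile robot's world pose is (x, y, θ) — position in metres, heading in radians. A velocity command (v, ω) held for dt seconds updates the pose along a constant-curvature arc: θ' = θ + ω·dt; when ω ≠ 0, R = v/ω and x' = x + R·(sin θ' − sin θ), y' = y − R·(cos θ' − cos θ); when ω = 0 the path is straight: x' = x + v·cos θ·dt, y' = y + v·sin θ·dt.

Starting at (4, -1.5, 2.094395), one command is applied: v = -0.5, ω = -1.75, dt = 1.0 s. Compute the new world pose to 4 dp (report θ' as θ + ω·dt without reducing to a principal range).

θ' = 2.0944 + -1.75·1.0 = 0.3444
R = v/ω = -0.5/-1.75 = 0.2857
x' = 4 + 0.2857·(sin 0.3444 − sin 2.0944) = 3.8490
y' = -1.5 − 0.2857·(cos 0.3444 − cos 2.0944) = -1.9118

(3.8490, -1.9118, 0.3444)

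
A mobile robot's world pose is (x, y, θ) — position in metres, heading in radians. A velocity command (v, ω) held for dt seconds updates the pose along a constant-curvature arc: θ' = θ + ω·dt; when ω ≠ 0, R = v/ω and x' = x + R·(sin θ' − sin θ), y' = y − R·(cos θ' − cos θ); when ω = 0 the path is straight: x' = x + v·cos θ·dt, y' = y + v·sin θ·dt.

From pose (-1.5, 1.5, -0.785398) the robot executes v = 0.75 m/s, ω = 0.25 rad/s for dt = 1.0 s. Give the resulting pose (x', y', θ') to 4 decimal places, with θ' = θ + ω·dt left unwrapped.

θ' = -0.7854 + 0.25·1.0 = -0.5354
R = v/ω = 0.75/0.25 = 3.0000
x' = -1.5 + 3.0000·(sin -0.5354 − sin -0.7854) = -0.9092
y' = 1.5 − 3.0000·(cos -0.5354 − cos -0.7854) = 1.0411

(-0.9092, 1.0411, -0.5354)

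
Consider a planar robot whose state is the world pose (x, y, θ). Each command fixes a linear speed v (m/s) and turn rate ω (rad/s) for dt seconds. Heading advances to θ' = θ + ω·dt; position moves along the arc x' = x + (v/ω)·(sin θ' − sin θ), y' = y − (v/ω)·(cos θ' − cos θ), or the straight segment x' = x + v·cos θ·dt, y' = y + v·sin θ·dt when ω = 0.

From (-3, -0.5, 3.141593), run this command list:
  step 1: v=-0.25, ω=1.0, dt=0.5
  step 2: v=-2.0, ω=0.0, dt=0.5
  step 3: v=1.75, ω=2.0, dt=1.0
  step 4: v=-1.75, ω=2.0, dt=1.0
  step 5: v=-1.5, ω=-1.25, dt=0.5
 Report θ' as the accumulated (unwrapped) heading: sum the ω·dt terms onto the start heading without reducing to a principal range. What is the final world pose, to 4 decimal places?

step 1: θ'=3.6416 (R=-0.2500) → pose (-2.8801, -0.4694, 3.6416)
step 2: θ'=3.6416 (straight) → pose (-2.0026, 0.0100, 3.6416)
step 3: θ'=5.6416 (R=0.8750) → pose (-2.1067, -1.4589, 5.6416)
step 4: θ'=7.6416 (R=-0.8750) → pose (-3.4857, -1.9754, 7.6416)
step 5: θ'=7.0166 (R=1.2000) → pose (-3.8555, -2.6139, 7.0166)

(-3.8555, -2.6139, 7.0166)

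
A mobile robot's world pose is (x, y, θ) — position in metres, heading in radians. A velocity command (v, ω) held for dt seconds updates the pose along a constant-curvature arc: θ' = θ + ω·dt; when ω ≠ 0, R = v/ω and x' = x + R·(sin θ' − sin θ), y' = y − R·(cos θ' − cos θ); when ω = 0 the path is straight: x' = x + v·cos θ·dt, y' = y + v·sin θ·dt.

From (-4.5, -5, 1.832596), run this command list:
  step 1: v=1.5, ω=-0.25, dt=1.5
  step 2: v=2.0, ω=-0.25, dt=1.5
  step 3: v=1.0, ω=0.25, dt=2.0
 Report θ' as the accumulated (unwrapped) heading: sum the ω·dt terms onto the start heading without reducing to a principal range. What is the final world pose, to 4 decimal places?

(-3.3157, 2.0026, 1.5826)

step 1: θ'=1.4576 (R=-6.0000) → pose (-4.6660, -2.7693, 1.4576)
step 2: θ'=1.0826 (R=-8.0000) → pose (-3.7827, 0.0793, 1.0826)
step 3: θ'=1.5826 (R=4.0000) → pose (-3.3157, 2.0026, 1.5826)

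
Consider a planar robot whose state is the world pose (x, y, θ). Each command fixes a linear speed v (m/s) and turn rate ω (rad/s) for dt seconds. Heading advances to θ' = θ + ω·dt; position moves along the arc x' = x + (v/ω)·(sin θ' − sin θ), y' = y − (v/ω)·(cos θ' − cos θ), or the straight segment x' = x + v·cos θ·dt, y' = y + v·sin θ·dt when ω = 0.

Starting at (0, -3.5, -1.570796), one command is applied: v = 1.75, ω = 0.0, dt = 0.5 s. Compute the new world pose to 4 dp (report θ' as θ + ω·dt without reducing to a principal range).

(0.0000, -4.3750, -1.5708)

θ' = -1.5708 + 0.0·0.5 = -1.5708
ω = 0 → straight: x' = 0 + 1.75·cos(-1.5708)·0.5 = 0.0000
y' = -3.5 + 1.75·sin(-1.5708)·0.5 = -4.3750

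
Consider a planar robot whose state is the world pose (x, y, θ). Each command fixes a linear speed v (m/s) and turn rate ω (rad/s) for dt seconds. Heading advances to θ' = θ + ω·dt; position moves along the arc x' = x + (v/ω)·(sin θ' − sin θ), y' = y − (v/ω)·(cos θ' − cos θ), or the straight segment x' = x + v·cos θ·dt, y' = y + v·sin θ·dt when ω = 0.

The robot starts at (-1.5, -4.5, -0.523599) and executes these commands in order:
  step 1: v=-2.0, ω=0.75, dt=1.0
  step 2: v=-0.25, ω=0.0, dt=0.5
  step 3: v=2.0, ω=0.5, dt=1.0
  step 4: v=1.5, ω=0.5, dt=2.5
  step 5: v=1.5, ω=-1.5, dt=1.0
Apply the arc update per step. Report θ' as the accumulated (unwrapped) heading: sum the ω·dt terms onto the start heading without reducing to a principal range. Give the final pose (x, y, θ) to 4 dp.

(-0.5706, 1.3785, 0.4764)

step 1: θ'=0.2264 (R=-2.6667) → pose (-3.4319, -4.2108, 0.2264)
step 2: θ'=0.2264 (straight) → pose (-3.5537, -4.2388, 0.2264)
step 3: θ'=0.7264 (R=4.0000) → pose (-1.7949, -3.3312, 0.7264)
step 4: θ'=1.9764 (R=3.0000) → pose (-1.0308, 0.0952, 1.9764)
step 5: θ'=0.4764 (R=-1.0000) → pose (-0.5706, 1.3785, 0.4764)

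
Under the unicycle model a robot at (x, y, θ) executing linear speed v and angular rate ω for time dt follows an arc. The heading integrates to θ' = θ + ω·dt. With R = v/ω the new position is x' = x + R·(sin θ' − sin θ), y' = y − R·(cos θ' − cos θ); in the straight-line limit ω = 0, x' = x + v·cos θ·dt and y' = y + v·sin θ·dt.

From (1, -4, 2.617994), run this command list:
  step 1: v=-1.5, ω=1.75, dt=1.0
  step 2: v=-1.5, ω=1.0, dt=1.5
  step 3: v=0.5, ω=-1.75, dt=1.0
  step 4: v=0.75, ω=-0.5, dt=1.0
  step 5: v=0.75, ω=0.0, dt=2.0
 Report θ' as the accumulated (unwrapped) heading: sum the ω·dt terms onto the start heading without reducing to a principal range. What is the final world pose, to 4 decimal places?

(-0.3379, -3.2704, 3.6180)

step 1: θ'=4.3680 (R=-0.8571) → pose (2.2354, -3.5471, 4.3680)
step 2: θ'=5.8680 (R=-1.5000) → pose (1.4285, -1.6681, 5.8680)
step 3: θ'=4.1180 (R=-0.2857) → pose (1.5500, -2.0895, 4.1180)
step 4: θ'=3.6180 (R=-1.5000) → pose (0.9951, -2.5825, 3.6180)
step 5: θ'=3.6180 (straight) → pose (-0.3379, -3.2704, 3.6180)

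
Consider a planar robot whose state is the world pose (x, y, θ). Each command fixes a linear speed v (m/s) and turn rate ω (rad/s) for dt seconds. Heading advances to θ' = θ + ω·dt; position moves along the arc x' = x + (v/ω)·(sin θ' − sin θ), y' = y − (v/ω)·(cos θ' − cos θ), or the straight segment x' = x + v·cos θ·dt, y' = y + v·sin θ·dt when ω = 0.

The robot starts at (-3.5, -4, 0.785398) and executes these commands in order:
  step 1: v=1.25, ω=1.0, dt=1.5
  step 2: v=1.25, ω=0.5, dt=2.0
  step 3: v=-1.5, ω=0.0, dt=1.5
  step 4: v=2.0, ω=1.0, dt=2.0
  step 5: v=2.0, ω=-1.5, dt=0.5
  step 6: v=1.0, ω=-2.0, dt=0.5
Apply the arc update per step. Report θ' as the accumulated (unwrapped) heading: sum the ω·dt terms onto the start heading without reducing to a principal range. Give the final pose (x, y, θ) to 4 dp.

step 1: θ'=2.2854 (R=1.2500) → pose (-3.4397, -2.2970, 2.2854)
step 2: θ'=3.2854 (R=2.5000) → pose (-5.6864, -1.4611, 3.2854)
step 3: θ'=3.2854 (straight) → pose (-3.4596, -1.1386, 3.2854)
step 4: θ'=5.2854 (R=2.0000) → pose (-4.8535, -4.2023, 5.2854)
step 5: θ'=4.5354 (R=-1.3333) → pose (-4.6614, -5.1599, 4.5354)
step 6: θ'=3.5354 (R=-0.5000) → pose (-4.9617, -5.5336, 3.5354)

(-4.9617, -5.5336, 3.5354)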